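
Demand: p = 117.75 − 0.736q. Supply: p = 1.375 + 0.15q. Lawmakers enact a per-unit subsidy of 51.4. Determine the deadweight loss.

Competitive equilibrium: 117.75 − 0.736q = 1.375 + 0.15q → q* = 131.3488, p* = 21.0773.
The subsidy lowers effective supply by 51.4: p = 0.15q − 50.025.
New quantity: 117.75 − 0.736q = 0.15q − 50.025 → q' = 189.3623.
Overproduction Δq = 189.3623 − 131.3488 = 58.0135; wedge = subsidy = 51.4.
The triangle = ½ × 58.0135 × 51.4 = 1490.95.

1490.95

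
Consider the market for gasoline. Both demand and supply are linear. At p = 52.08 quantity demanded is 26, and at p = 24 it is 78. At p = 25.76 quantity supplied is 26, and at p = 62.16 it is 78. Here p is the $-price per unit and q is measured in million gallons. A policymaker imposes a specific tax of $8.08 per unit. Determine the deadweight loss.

Demand slope = (24 − 52.08)/(78 − 26) = −0.54, so p = 66.12 − 0.54q.
Supply slope = (62.16 − 25.76)/(78 − 26) = 0.7, so p = 7.56 + 0.7q.
Competitive equilibrium: 66.12 − 0.54q = 7.56 + 0.7q → q* = 47.2258, p* = 40.6181.
With the tax, the buyer price exceeds the seller price by 8.08: (66.12 − 0.54q) − (7.56 + 0.7q) = 8.08 → q' = 40.7097.
Δq = 47.2258 − 40.7097 = 6.5161; the wedge equals the tax, 8.08.
DWL = ½ × 6.5161 × 8.08 = $26.33 million.

$26.33 million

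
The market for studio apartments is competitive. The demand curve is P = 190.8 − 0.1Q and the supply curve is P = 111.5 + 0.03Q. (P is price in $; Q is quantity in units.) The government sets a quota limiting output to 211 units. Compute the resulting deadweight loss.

Competitive equilibrium: 190.8 − 0.1Q = 111.5 + 0.03Q → Q* = 610, P* = 129.8.
At Q = 211: demand price = 190.8 − 0.1·211 = 169.7; supply price = 111.5 + 0.03·211 = 117.83.
ΔQ = 610 − 211 = 399; wedge = 169.7 − 117.83 = 51.87.
Deadweight loss = ½ × 399 × 51.87 = $10348.065.

$10348.065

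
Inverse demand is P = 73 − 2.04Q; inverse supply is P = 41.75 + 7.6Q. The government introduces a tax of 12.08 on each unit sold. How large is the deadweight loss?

7.57

Competitive equilibrium: 73 − 2.04Q = 41.75 + 7.6Q → Q* = 3.2417, P* = 66.3869.
With the tax, the buyer price exceeds the seller price by 12.08: (73 − 2.04Q) − (41.75 + 7.6Q) = 12.08 → Q' = 1.9886.
ΔQ = 3.2417 − 1.9886 = 1.2531; the wedge equals the tax, 12.08.
Deadweight loss = ½ × 1.2531 × 12.08 = 7.57.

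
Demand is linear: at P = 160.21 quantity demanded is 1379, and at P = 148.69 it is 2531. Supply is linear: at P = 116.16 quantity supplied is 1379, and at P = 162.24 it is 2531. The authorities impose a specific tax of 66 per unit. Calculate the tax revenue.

62040

Demand slope = (148.69 − 160.21)/(2531 − 1379) = −0.01, so P = 174 − 0.01Q.
Supply slope = (162.24 − 116.16)/(2531 − 1379) = 0.04, so P = 61 + 0.04Q.
Competitive equilibrium: 174 − 0.01Q = 61 + 0.04Q → Q* = 2260, P* = 151.4.
With the tax, the buyer price exceeds the seller price by 66: (174 − 0.01Q) − (61 + 0.04Q) = 66 → Q' = 940.
Tax revenue = 66 × 940 = 62040.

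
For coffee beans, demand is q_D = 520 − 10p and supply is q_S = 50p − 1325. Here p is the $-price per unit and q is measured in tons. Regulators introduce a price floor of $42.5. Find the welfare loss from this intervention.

$828.375

In inverse form: demand p = 52 − 0.1q, supply p = 26.5 + 0.02q.
Competitive equilibrium: 52 − 0.1q = 26.5 + 0.02q → q* = 212.5, p* = 30.75.
At the floor p = 42.5, quantity demanded = (52 − 42.5)/0.1 = 95.
Sellers' marginal cost at q' = 95: 26.5 + 0.02·95 = 28.4.
Δq = 212.5 − 95 = 117.5; wedge = 42.5 − 28.4 = 14.1.
Welfare loss = ½ × 117.5 × 14.1 = $828.375.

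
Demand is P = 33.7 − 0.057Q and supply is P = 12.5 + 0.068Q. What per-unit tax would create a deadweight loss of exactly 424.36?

10.3

Competitive equilibrium: 33.7 − 0.057Q = 12.5 + 0.068Q → Q* = 169.6, P* = 24.0328.
A tax t gives ΔQ = t/0.125 and wedge t, so DWL = t²/0.25.
t²/0.25 = 424.36 → t² = 106.09 → t = 10.3.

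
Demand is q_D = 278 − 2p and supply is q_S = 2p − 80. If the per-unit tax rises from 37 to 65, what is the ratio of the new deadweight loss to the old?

3.086

In inverse form: demand p = 139 − 0.5q, supply p = 40 + 0.5q.
Competitive equilibrium: 139 − 0.5q = 40 + 0.5q → q* = 99, p* = 89.5.
For a per-unit tax t: Δq = t/1, so DWL = ½·t·(t/1) = t²/2.
At t = 37: DWL = 684.5. At t = 65: DWL = 2112.5.
Ratio = (65/37)² = 3.086.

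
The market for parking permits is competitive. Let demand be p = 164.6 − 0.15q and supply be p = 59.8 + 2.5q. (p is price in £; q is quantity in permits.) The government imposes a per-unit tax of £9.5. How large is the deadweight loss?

Competitive equilibrium: 164.6 − 0.15q = 59.8 + 2.5q → q* = 39.5472, p* = 158.6679.
With the tax, the buyer price exceeds the seller price by 9.5: (164.6 − 0.15q) − (59.8 + 2.5q) = 9.5 → q' = 35.9623.
Δq = 39.5472 − 35.9623 = 3.5849; the wedge equals the tax, 9.5.
The triangle = ½ × 3.5849 × 9.5 = £17.03.

£17.03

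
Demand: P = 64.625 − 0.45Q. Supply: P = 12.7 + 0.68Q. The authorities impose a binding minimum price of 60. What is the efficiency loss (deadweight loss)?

719.02

Competitive equilibrium: 64.625 − 0.45Q = 12.7 + 0.68Q → Q* = 45.9513, P* = 43.9469.
At the floor P = 60, quantity demanded = (64.625 − 60)/0.45 = 10.2778.
Sellers' marginal cost at Q' = 10.2778: 12.7 + 0.68·10.2778 = 19.6889.
ΔQ = 45.9513 − 10.2778 = 35.6735; wedge = 60 − 19.6889 = 40.3111.
The triangle = ½ × 35.6735 × 40.3111 = 719.02.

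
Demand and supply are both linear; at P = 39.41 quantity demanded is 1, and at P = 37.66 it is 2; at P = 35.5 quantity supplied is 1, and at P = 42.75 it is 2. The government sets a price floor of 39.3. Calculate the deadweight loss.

Demand slope = (37.66 − 39.41)/(2 − 1) = −1.75, so P = 41.16 − 1.75Q.
Supply slope = (42.75 − 35.5)/(2 − 1) = 7.25, so P = 28.25 + 7.25Q.
Competitive equilibrium: 41.16 − 1.75Q = 28.25 + 7.25Q → Q* = 1.4344, P* = 38.6497.
At the floor P = 39.3, quantity demanded = (41.16 − 39.3)/1.75 = 1.0629.
Sellers' marginal cost at Q' = 1.0629: 28.25 + 7.25·1.0629 = 35.956.
ΔQ = 1.4344 − 1.0629 = 0.3715; wedge = 39.3 − 35.956 = 3.344.
Welfare loss = ½ × 0.3715 × 3.344 = 0.62.

0.62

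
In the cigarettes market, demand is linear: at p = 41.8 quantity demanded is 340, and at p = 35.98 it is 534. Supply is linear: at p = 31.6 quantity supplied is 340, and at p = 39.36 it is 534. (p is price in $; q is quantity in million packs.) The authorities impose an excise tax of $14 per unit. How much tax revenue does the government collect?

Demand slope = (35.98 − 41.8)/(534 − 340) = −0.03, so p = 52 − 0.03q.
Supply slope = (39.36 − 31.6)/(534 − 340) = 0.04, so p = 18 + 0.04q.
Competitive equilibrium: 52 − 0.03q = 18 + 0.04q → q* = 485.7143, p* = 37.4286.
With the tax, the buyer price exceeds the seller price by 14: (52 − 0.03q) − (18 + 0.04q) = 14 → q' = 285.7143.
Tax revenue = 14 × 285.7143 = $4000 million.

$4000 million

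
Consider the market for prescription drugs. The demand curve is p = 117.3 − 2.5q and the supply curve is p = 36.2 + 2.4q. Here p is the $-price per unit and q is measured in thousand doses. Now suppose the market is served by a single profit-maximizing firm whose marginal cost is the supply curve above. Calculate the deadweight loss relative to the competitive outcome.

Competitive equilibrium: 117.3 − 2.5q = 36.2 + 2.4q → q* = 16.551, p* = 75.9224.
Marginal revenue: MR = 117.3 − 5q. Set MR = MC: 117.3 − 5q = 36.2 + 2.4q → q_m = 10.9595.
Price p_m = 117.3 − 2.5·10.9595 = 89.9013; MC(q_m) = 36.2 + 2.4·10.9595 = 62.5028.
Competitive q* = 16.551, so Δq = 5.5915; wedge = 89.9013 − 62.5028 = 27.3985.
DWL = ½ × 5.5915 × 27.3985 = $76.60 thousand.

$76.60 thousand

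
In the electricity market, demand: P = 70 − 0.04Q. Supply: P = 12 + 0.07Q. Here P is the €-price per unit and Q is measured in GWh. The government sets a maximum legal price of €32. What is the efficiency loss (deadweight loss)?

Competitive equilibrium: 70 − 0.04Q = 12 + 0.07Q → Q* = 527.27273, P* = 48.90909.
At the ceiling P = 32, quantity supplied = (32 − 12)/0.07 = 285.71429.
Willingness to pay at Q' = 285.71429: 70 − 0.04·285.71429 = 58.57143.
ΔQ = 527.27273 − 285.71429 = 241.55844; wedge = 58.57143 − 32 = 26.57143.
Deadweight loss = ½ × 241.55844 × 26.57143 = €3209.28.

€3209.28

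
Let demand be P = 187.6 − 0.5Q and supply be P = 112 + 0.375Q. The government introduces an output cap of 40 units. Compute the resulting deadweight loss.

941.92

Competitive equilibrium: 187.6 − 0.5Q = 112 + 0.375Q → Q* = 86.4, P* = 144.4.
At Q = 40: demand price = 187.6 − 0.5·40 = 167.6; supply price = 112 + 0.375·40 = 127.
ΔQ = 86.4 − 40 = 46.4; wedge = 167.6 − 127 = 40.6.
DWL = ½ × 46.4 × 40.6 = 941.92.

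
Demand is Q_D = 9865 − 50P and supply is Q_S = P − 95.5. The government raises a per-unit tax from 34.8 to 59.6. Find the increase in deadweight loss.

1147.61

In inverse form: demand P = 197.3 − 0.02Q, supply P = 95.5 + Q.
Competitive equilibrium: 197.3 − 0.02Q = 95.5 + Q → Q* = 99.8039, P* = 195.3039.
For a per-unit tax t: ΔQ = t/1.02, so DWL = ½·t·(t/1.02) = t²/2.04.
At t = 34.8: DWL = 593.647. At t = 59.6: DWL = 1741.255.
Increase = 1741.255 − 593.647 = 1147.61.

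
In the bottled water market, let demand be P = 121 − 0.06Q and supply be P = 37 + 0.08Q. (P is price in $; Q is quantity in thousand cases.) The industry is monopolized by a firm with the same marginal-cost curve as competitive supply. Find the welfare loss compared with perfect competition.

$2268 thousand

Competitive equilibrium: 121 − 0.06Q = 37 + 0.08Q → Q* = 600, P* = 85.
Marginal revenue: MR = 121 − 0.12Q. Set MR = MC: 121 − 0.12Q = 37 + 0.08Q → Q_m = 420.
Price P_m = 121 − 0.06·420 = 95.8; MC(Q_m) = 37 + 0.08·420 = 70.6.
Competitive Q* = 600, so ΔQ = 180; wedge = 95.8 − 70.6 = 25.2.
Deadweight loss = ½ × 180 × 25.2 = $2268 thousand.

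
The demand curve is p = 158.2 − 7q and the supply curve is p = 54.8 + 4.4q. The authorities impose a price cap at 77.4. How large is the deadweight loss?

88.21

Competitive equilibrium: 158.2 − 7q = 54.8 + 4.4q → q* = 9.0702, p* = 94.7088.
At the ceiling p = 77.4, quantity supplied = (77.4 − 54.8)/4.4 = 5.1364.
Willingness to pay at q' = 5.1364: 158.2 − 7·5.1364 = 122.2452.
Δq = 9.0702 − 5.1364 = 3.9338; wedge = 122.2452 − 77.4 = 44.8452.
Deadweight loss = ½ × 3.9338 × 44.8452 = 88.21.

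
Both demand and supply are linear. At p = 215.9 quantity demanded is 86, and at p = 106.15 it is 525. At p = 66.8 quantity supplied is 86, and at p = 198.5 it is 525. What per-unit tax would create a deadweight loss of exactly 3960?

Demand slope = (106.15 − 215.9)/(525 − 86) = −0.25, so p = 237.4 − 0.25q.
Supply slope = (198.5 − 66.8)/(525 − 86) = 0.3, so p = 41 + 0.3q.
Competitive equilibrium: 237.4 − 0.25q = 41 + 0.3q → q* = 357.0909, p* = 148.1273.
A tax t gives Δq = t/0.55 and wedge t, so DWL = t²/1.1.
t²/1.1 = 3960 → t² = 4356 → t = 66.

66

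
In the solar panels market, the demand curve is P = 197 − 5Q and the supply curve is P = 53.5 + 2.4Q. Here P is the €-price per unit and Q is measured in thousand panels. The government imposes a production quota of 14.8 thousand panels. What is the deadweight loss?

Competitive equilibrium: 197 − 5Q = 53.5 + 2.4Q → Q* = 19.3919, P* = 100.0405.
At Q = 14.8: demand price = 197 − 5·14.8 = 123; supply price = 53.5 + 2.4·14.8 = 89.02.
ΔQ = 19.3919 − 14.8 = 4.5919; wedge = 123 − 89.02 = 33.98.
DWL = ½ × 4.5919 × 33.98 = €78.02 thousand.

€78.02 thousand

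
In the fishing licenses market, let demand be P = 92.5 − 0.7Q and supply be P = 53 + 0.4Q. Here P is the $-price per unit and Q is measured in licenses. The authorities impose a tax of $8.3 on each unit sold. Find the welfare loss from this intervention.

$31.31

Competitive equilibrium: 92.5 − 0.7Q = 53 + 0.4Q → Q* = 35.9091, P* = 67.3636.
With the tax, the buyer price exceeds the seller price by 8.3: (92.5 − 0.7Q) − (53 + 0.4Q) = 8.3 → Q' = 28.3636.
ΔQ = 35.9091 − 28.3636 = 7.5455; the wedge equals the tax, 8.3.
DWL = ½ × 7.5455 × 8.3 = $31.31.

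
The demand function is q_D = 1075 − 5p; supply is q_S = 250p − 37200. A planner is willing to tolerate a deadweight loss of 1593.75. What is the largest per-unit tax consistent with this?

In inverse form: demand p = 215 − 0.2q, supply p = 148.8 + 0.004q.
Competitive equilibrium: 215 − 0.2q = 148.8 + 0.004q → q* = 324.5098, p* = 150.098.
A tax t gives Δq = t/0.204 and wedge t, so DWL = t²/0.408.
t²/0.408 = 1593.75 → t² = 650.25 → t = 25.5.

25.5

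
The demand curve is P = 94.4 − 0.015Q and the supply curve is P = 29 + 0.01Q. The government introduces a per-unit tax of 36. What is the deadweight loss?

25920

Competitive equilibrium: 94.4 − 0.015Q = 29 + 0.01Q → Q* = 2616, P* = 55.16.
With the tax, the buyer price exceeds the seller price by 36: (94.4 − 0.015Q) − (29 + 0.01Q) = 36 → Q' = 1176.
ΔQ = 2616 − 1176 = 1440; the wedge equals the tax, 36.
The triangle = ½ × 1440 × 36 = 25920.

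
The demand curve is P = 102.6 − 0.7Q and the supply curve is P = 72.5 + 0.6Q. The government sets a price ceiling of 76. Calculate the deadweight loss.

Competitive equilibrium: 102.6 − 0.7Q = 72.5 + 0.6Q → Q* = 23.1538, P* = 86.3923.
At the ceiling P = 76, quantity supplied = (76 − 72.5)/0.6 = 5.8333.
Willingness to pay at Q' = 5.8333: 102.6 − 0.7·5.8333 = 98.5167.
ΔQ = 23.1538 − 5.8333 = 17.3205; wedge = 98.5167 − 76 = 22.5167.
The triangle = ½ × 17.3205 × 22.5167 = 195.

195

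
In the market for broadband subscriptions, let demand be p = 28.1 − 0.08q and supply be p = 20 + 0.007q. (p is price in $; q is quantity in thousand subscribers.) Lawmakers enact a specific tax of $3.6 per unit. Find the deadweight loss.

$74.48 thousand

Competitive equilibrium: 28.1 − 0.08q = 20 + 0.007q → q* = 93.1034, p* = 20.6517.
With the tax, the buyer price exceeds the seller price by 3.6: (28.1 − 0.08q) − (20 + 0.007q) = 3.6 → q' = 51.7241.
Δq = 93.1034 − 51.7241 = 41.3793; the wedge equals the tax, 3.6.
The triangle = ½ × 41.3793 × 3.6 = $74.48 thousand.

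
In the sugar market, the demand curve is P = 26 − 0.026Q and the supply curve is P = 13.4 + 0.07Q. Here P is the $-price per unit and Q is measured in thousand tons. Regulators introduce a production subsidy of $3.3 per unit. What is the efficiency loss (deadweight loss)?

$56.72 thousand

Competitive equilibrium: 26 − 0.026Q = 13.4 + 0.07Q → Q* = 131.25, P* = 22.5875.
The subsidy lowers effective supply by 3.3: P = 10.1 + 0.07Q.
New quantity: 26 − 0.026Q = 10.1 + 0.07Q → Q' = 165.625.
Overproduction ΔQ = 165.625 − 131.25 = 34.375; wedge = subsidy = 3.3.
The triangle = ½ × 34.375 × 3.3 = $56.72 thousand.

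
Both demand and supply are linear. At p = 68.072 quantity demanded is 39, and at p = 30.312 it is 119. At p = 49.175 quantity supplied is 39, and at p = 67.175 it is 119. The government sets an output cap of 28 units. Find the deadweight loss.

506.20

Demand slope = (30.312 − 68.072)/(119 − 39) = −0.472, so p = 86.48 − 0.472q.
Supply slope = (67.175 − 49.175)/(119 − 39) = 0.225, so p = 40.4 + 0.225q.
Competitive equilibrium: 86.48 − 0.472q = 40.4 + 0.225q → q* = 66.1119, p* = 55.2752.
At q = 28: demand price = 86.48 − 0.472·28 = 73.264; supply price = 40.4 + 0.225·28 = 46.7.
Δq = 66.1119 − 28 = 38.1119; wedge = 73.264 − 46.7 = 26.564.
The triangle = ½ × 38.1119 × 26.564 = 506.20.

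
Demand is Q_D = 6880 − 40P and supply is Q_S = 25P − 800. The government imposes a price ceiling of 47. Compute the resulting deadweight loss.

In inverse form: demand P = 172 − 0.025Q, supply P = 32 + 0.04Q.
Competitive equilibrium: 172 − 0.025Q = 32 + 0.04Q → Q* = 2153.84615, P* = 118.15385.
At the ceiling P = 47, quantity supplied = (47 − 32)/0.04 = 375.
Willingness to pay at Q' = 375: 172 − 0.025·375 = 162.625.
ΔQ = 2153.84615 − 375 = 1778.84615; wedge = 162.625 − 47 = 115.625.
The triangle = ½ × 1778.84615 × 115.625 = 102839.54.

102839.54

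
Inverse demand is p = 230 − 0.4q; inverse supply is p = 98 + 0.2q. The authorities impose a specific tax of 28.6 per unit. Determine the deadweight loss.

681.63

Competitive equilibrium: 230 − 0.4q = 98 + 0.2q → q* = 220, p* = 142.
With the tax, the buyer price exceeds the seller price by 28.6: (230 − 0.4q) − (98 + 0.2q) = 28.6 → q' = 172.3333.
Δq = 220 − 172.3333 = 47.6667; the wedge equals the tax, 28.6.
DWL = ½ × 47.6667 × 28.6 = 681.63.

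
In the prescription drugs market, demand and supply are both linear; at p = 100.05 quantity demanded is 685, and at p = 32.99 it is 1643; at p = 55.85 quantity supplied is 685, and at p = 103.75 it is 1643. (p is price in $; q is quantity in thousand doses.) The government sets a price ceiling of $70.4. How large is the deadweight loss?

Demand slope = (32.99 − 100.05)/(1643 − 685) = −0.07, so p = 148 − 0.07q.
Supply slope = (103.75 − 55.85)/(1643 − 685) = 0.05, so p = 21.6 + 0.05q.
Competitive equilibrium: 148 − 0.07q = 21.6 + 0.05q → q* = 1053.3333, p* = 74.2667.
At the ceiling p = 70.4, quantity supplied = (70.4 − 21.6)/0.05 = 976.
Willingness to pay at q' = 976: 148 − 0.07·976 = 79.68.
Δq = 1053.3333 − 976 = 77.3333; wedge = 79.68 − 70.4 = 9.28.
The triangle = ½ × 77.3333 × 9.28 = $358.83 thousand.

$358.83 thousand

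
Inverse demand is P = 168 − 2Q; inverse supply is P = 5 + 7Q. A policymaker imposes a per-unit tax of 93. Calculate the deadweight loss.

480.50

Competitive equilibrium: 168 − 2Q = 5 + 7Q → Q* = 18.1111, P* = 131.7778.
With the tax, the buyer price exceeds the seller price by 93: (168 − 2Q) − (5 + 7Q) = 93 → Q' = 7.7778.
ΔQ = 18.1111 − 7.7778 = 10.3333; the wedge equals the tax, 93.
Deadweight loss = ½ × 10.3333 × 93 = 480.50.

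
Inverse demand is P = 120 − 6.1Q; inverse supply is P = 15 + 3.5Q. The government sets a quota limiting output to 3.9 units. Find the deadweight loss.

Competitive equilibrium: 120 − 6.1Q = 15 + 3.5Q → Q* = 10.9375, P* = 53.2813.
At Q = 3.9: demand price = 120 − 6.1·3.9 = 96.21; supply price = 15 + 3.5·3.9 = 28.65.
ΔQ = 10.9375 − 3.9 = 7.0375; wedge = 96.21 − 28.65 = 67.56.
Welfare loss = ½ × 7.0375 × 67.56 = 237.73.

237.73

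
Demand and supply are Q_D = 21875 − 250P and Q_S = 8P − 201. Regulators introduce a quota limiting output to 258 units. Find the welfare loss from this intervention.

3280.63

In inverse form: demand P = 87.5 − 0.004Q, supply P = 25.125 + 0.125Q.
Competitive equilibrium: 87.5 − 0.004Q = 25.125 + 0.125Q → Q* = 483.5271, P* = 85.5659.
At Q = 258: demand price = 87.5 − 0.004·258 = 86.468; supply price = 25.125 + 0.125·258 = 57.375.
ΔQ = 483.5271 − 258 = 225.5271; wedge = 86.468 − 57.375 = 29.093.
Deadweight loss = ½ × 225.5271 × 29.093 = 3280.63.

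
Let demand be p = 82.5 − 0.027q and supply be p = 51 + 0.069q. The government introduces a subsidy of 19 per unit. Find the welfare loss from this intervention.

Competitive equilibrium: 82.5 − 0.027q = 51 + 0.069q → q* = 328.125, p* = 73.6406.
The subsidy lowers effective supply by 19: p = 32 + 0.069q.
New quantity: 82.5 − 0.027q = 32 + 0.069q → q' = 526.0417.
Overproduction Δq = 526.0417 − 328.125 = 197.9167; wedge = subsidy = 19.
Deadweight loss = ½ × 197.9167 × 19 = 1880.21.

1880.21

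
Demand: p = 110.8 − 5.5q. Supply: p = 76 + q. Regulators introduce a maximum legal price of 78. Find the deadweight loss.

36.56

Competitive equilibrium: 110.8 − 5.5q = 76 + q → q* = 5.3538, p* = 81.3538.
At the ceiling p = 78, quantity supplied = (78 − 76)/1 = 2.
Willingness to pay at q' = 2: 110.8 − 5.5·2 = 99.8.
Δq = 5.3538 − 2 = 3.3538; wedge = 99.8 − 78 = 21.8.
The triangle = ½ × 3.3538 × 21.8 = 36.56.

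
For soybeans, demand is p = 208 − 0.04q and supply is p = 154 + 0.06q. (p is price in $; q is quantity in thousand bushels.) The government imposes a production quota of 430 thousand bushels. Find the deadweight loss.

$605 thousand

Competitive equilibrium: 208 − 0.04q = 154 + 0.06q → q* = 540, p* = 186.4.
At q = 430: demand price = 208 − 0.04·430 = 190.8; supply price = 154 + 0.06·430 = 179.8.
Δq = 540 − 430 = 110; wedge = 190.8 − 179.8 = 11.
The triangle = ½ × 110 × 11 = $605 thousand.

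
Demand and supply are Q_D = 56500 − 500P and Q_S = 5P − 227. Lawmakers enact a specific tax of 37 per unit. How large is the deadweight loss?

3388.61

In inverse form: demand P = 113 − 0.002Q, supply P = 45.4 + 0.2Q.
Competitive equilibrium: 113 − 0.002Q = 45.4 + 0.2Q → Q* = 334.65347, P* = 112.33069.
With the tax, the buyer price exceeds the seller price by 37: (113 − 0.002Q) − (45.4 + 0.2Q) = 37 → Q' = 151.48515.
ΔQ = 334.65347 − 151.48515 = 183.16832; the wedge equals the tax, 37.
DWL = ½ × 183.16832 × 37 = 3388.61.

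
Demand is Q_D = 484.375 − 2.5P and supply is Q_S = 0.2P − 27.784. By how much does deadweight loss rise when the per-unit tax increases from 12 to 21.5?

In inverse form: demand P = 193.75 − 0.4Q, supply P = 138.92 + 5Q.
Competitive equilibrium: 193.75 − 0.4Q = 138.92 + 5Q → Q* = 10.1537, P* = 189.6885.
For a per-unit tax t: ΔQ = t/5.4, so DWL = ½·t·(t/5.4) = t²/10.8.
At t = 12: DWL = 13.333. At t = 21.5: DWL = 42.801.
Increase = 42.801 − 13.333 = 29.47.

29.47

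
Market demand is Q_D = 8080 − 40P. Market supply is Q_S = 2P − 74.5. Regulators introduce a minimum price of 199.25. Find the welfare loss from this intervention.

10903.81

In inverse form: demand P = 202 − 0.025Q, supply P = 37.25 + 0.5Q.
Competitive equilibrium: 202 − 0.025Q = 37.25 + 0.5Q → Q* = 313.8095, P* = 194.1548.
At the floor P = 199.25, quantity demanded = (202 − 199.25)/0.025 = 110.
Sellers' marginal cost at Q' = 110: 37.25 + 0.5·110 = 92.25.
ΔQ = 313.8095 − 110 = 203.8095; wedge = 199.25 − 92.25 = 107.
DWL = ½ × 203.8095 × 107 = 10903.81.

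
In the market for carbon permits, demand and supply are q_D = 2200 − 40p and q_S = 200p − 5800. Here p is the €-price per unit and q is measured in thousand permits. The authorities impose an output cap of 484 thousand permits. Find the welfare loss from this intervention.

In inverse form: demand p = 55 − 0.025q, supply p = 29 + 0.005q.
Competitive equilibrium: 55 − 0.025q = 29 + 0.005q → q* = 866.6667, p* = 33.3333.
At q = 484: demand price = 55 − 0.025·484 = 42.9; supply price = 29 + 0.005·484 = 31.42.
Δq = 866.6667 − 484 = 382.6667; wedge = 42.9 − 31.42 = 11.48.
The triangle = ½ × 382.6667 × 11.48 = €2196.51 thousand.

€2196.51 thousand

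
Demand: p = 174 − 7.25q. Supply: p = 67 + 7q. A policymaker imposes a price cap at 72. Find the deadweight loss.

Competitive equilibrium: 174 − 7.25q = 67 + 7q → q* = 7.5088, p* = 119.5614.
At the ceiling p = 72, quantity supplied = (72 − 67)/7 = 0.7143.
Willingness to pay at q' = 0.7143: 174 − 7.25·0.7143 = 168.8213.
Δq = 7.5088 − 0.7143 = 6.7945; wedge = 168.8213 − 72 = 96.8213.
The triangle = ½ × 6.7945 × 96.8213 = 328.93.

328.93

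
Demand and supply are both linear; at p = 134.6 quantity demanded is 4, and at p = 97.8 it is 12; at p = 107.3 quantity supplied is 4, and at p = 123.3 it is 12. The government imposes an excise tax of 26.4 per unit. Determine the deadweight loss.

Demand slope = (97.8 − 134.6)/(12 − 4) = −4.6, so p = 153 − 4.6q.
Supply slope = (123.3 − 107.3)/(12 − 4) = 2, so p = 99.3 + 2q.
Competitive equilibrium: 153 − 4.6q = 99.3 + 2q → q* = 8.1364, p* = 115.5727.
With the tax, the buyer price exceeds the seller price by 26.4: (153 − 4.6q) − (99.3 + 2q) = 26.4 → q' = 4.1364.
Δq = 8.1364 − 4.1364 = 4; the wedge equals the tax, 26.4.
Deadweight loss = ½ × 4 × 26.4 = 52.80.

52.80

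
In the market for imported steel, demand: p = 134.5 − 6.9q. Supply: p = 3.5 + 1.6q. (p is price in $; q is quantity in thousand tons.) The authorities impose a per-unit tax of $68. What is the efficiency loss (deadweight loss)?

$272 thousand

Competitive equilibrium: 134.5 − 6.9q = 3.5 + 1.6q → q* = 15.4118, p* = 28.1588.
With the tax, the buyer price exceeds the seller price by 68: (134.5 − 6.9q) − (3.5 + 1.6q) = 68 → q' = 7.4118.
Δq = 15.4118 − 7.4118 = 8; the wedge equals the tax, 68.
Deadweight loss = ½ × 8 × 68 = $272 thousand.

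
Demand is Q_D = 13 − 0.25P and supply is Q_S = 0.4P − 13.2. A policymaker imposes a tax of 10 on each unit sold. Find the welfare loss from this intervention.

In inverse form: demand P = 52 − 4Q, supply P = 33 + 2.5Q.
Competitive equilibrium: 52 − 4Q = 33 + 2.5Q → Q* = 2.9231, P* = 40.3077.
With the tax, the buyer price exceeds the seller price by 10: (52 − 4Q) − (33 + 2.5Q) = 10 → Q' = 1.3846.
ΔQ = 2.9231 − 1.3846 = 1.5385; the wedge equals the tax, 10.
Welfare loss = ½ × 1.5385 × 10 = 7.69.

7.69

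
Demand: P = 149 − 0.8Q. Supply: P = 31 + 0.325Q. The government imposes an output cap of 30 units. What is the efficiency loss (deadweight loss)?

Competitive equilibrium: 149 − 0.8Q = 31 + 0.325Q → Q* = 104.8889, P* = 65.0889.
At Q = 30: demand price = 149 − 0.8·30 = 125; supply price = 31 + 0.325·30 = 40.75.
ΔQ = 104.8889 − 30 = 74.8889; wedge = 125 − 40.75 = 84.25.
DWL = ½ × 74.8889 × 84.25 = 3154.69.

3154.69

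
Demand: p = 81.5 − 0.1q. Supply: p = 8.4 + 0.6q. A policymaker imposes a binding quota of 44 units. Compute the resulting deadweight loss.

Competitive equilibrium: 81.5 − 0.1q = 8.4 + 0.6q → q* = 104.4286, p* = 71.0571.
At q = 44: demand price = 81.5 − 0.1·44 = 77.1; supply price = 8.4 + 0.6·44 = 34.8.
Δq = 104.4286 − 44 = 60.4286; wedge = 77.1 − 34.8 = 42.3.
DWL = ½ × 60.4286 × 42.3 = 1278.06.

1278.06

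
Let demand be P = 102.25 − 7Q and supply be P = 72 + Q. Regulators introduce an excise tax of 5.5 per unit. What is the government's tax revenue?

17.02

Competitive equilibrium: 102.25 − 7Q = 72 + Q → Q* = 3.7813, P* = 75.7813.
With the tax, the buyer price exceeds the seller price by 5.5: (102.25 − 7Q) − (72 + Q) = 5.5 → Q' = 3.0938.
Tax revenue = 5.5 × 3.0938 = 17.02.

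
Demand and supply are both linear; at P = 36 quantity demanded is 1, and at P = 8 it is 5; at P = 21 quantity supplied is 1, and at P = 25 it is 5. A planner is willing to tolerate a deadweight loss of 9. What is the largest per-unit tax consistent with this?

Demand slope = (8 − 36)/(5 − 1) = −7, so P = 43 − 7Q.
Supply slope = (25 − 21)/(5 − 1) = 1, so P = 20 + Q.
Competitive equilibrium: 43 − 7Q = 20 + Q → Q* = 2.875, P* = 22.875.
A tax t gives ΔQ = t/8 and wedge t, so DWL = t²/16.
t²/16 = 9 → t² = 144 → t = 12.

12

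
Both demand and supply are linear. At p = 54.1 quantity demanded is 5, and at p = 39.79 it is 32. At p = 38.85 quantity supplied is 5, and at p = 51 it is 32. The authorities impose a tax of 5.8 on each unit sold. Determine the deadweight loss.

17.16

Demand slope = (39.79 − 54.1)/(32 − 5) = −0.53, so p = 56.75 − 0.53q.
Supply slope = (51 − 38.85)/(32 − 5) = 0.45, so p = 36.6 + 0.45q.
Competitive equilibrium: 56.75 − 0.53q = 36.6 + 0.45q → q* = 20.5612, p* = 45.8526.
With the tax, the buyer price exceeds the seller price by 5.8: (56.75 − 0.53q) − (36.6 + 0.45q) = 5.8 → q' = 14.6429.
Δq = 20.5612 − 14.6429 = 5.9183; the wedge equals the tax, 5.8.
Welfare loss = ½ × 5.9183 × 5.8 = 17.16.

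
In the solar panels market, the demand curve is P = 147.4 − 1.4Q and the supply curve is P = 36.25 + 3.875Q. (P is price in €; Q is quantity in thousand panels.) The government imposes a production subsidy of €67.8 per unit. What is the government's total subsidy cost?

€2300.06 thousand

Competitive equilibrium: 147.4 − 1.4Q = 36.25 + 3.875Q → Q* = 21.0711, P* = 117.9005.
The subsidy lowers effective supply by 67.8: P = 3.875Q − 31.55.
New quantity: 147.4 − 1.4Q = 3.875Q − 31.55 → Q' = 33.9242.
Total subsidy cost = 67.8 × 33.9242 = €2300.06 thousand.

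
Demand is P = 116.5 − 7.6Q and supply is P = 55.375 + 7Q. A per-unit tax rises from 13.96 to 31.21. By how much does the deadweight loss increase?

Competitive equilibrium: 116.5 − 7.6Q = 55.375 + 7Q → Q* = 4.1866, P* = 84.6815.
For a per-unit tax t: ΔQ = t/14.6, so DWL = ½·t·(t/14.6) = t²/29.2.
At t = 13.96: DWL = 6.674. At t = 31.21: DWL = 33.358.
Increase = 33.358 − 6.674 = 26.68.

26.68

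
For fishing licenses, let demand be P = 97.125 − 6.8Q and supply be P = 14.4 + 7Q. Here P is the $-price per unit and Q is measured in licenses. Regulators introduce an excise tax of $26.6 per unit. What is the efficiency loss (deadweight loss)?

Competitive equilibrium: 97.125 − 6.8Q = 14.4 + 7Q → Q* = 5.9946, P* = 56.362.
With the tax, the buyer price exceeds the seller price by 26.6: (97.125 − 6.8Q) − (14.4 + 7Q) = 26.6 → Q' = 4.067.
ΔQ = 5.9946 − 4.067 = 1.9276; the wedge equals the tax, 26.6.
Welfare loss = ½ × 1.9276 × 26.6 = $25.64.

$25.64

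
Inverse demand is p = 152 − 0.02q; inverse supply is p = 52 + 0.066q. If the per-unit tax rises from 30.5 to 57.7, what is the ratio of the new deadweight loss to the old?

Competitive equilibrium: 152 − 0.02q = 52 + 0.066q → q* = 1162.7907, p* = 128.7442.
For a per-unit tax t: Δq = t/0.086, so DWL = ½·t·(t/0.086) = t²/0.172.
At t = 30.5: DWL = 5408.430. At t = 57.7: DWL = 19356.337.
Ratio = (57.7/30.5)² = 3.579.

3.579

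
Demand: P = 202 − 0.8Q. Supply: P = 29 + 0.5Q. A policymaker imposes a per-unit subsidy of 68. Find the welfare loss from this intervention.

Competitive equilibrium: 202 − 0.8Q = 29 + 0.5Q → Q* = 133.0769, P* = 95.5385.
The subsidy lowers effective supply by 68: P = 0.5Q − 39.
New quantity: 202 − 0.8Q = 0.5Q − 39 → Q' = 185.3846.
Overproduction ΔQ = 185.3846 − 133.0769 = 52.3077; wedge = subsidy = 68.
The triangle = ½ × 52.3077 × 68 = 1778.46.

1778.46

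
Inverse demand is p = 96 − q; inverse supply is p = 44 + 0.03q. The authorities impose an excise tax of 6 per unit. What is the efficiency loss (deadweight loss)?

17.48

Competitive equilibrium: 96 − q = 44 + 0.03q → q* = 50.4854, p* = 45.5146.
With the tax, the buyer price exceeds the seller price by 6: (96 − q) − (44 + 0.03q) = 6 → q' = 44.6602.
Δq = 50.4854 − 44.6602 = 5.8252; the wedge equals the tax, 6.
Deadweight loss = ½ × 5.8252 × 6 = 17.48.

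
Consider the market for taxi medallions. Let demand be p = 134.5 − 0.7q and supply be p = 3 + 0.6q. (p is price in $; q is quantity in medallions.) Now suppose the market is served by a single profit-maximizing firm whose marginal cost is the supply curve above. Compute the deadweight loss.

Competitive equilibrium: 134.5 − 0.7q = 3 + 0.6q → q* = 101.1538, p* = 63.6923.
Marginal revenue: MR = 134.5 − 1.4q. Set MR = MC: 134.5 − 1.4q = 3 + 0.6q → q_m = 65.75.
Price p_m = 134.5 − 0.7·65.75 = 88.475; MC(q_m) = 3 + 0.6·65.75 = 42.45.
Competitive q* = 101.1538, so Δq = 35.4038; wedge = 88.475 − 42.45 = 46.025.
Deadweight loss = ½ × 35.4038 × 46.025 = $814.73.

$814.73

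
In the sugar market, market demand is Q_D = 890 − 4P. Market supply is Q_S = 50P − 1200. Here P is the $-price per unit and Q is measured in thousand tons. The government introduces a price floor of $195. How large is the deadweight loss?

In inverse form: demand P = 222.5 − 0.25Q, supply P = 24 + 0.02Q.
Competitive equilibrium: 222.5 − 0.25Q = 24 + 0.02Q → Q* = 735.1852, P* = 38.7037.
At the floor P = 195, quantity demanded = (222.5 − 195)/0.25 = 110.
Sellers' marginal cost at Q' = 110: 24 + 0.02·110 = 26.2.
ΔQ = 735.1852 − 110 = 625.1852; wedge = 195 − 26.2 = 168.8.
Welfare loss = ½ × 625.1852 × 168.8 = $52765.63 thousand.

$52765.63 thousand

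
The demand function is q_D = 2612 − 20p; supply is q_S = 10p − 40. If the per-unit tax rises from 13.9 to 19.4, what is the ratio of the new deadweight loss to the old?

In inverse form: demand p = 130.6 − 0.05q, supply p = 4 + 0.1q.
Competitive equilibrium: 130.6 − 0.05q = 4 + 0.1q → q* = 844, p* = 88.4.
For a per-unit tax t: Δq = t/0.15, so DWL = ½·t·(t/0.15) = t²/0.3.
At t = 13.9: DWL = 644.033. At t = 19.4: DWL = 1254.533.
Ratio = (19.4/13.9)² = 1.948.

1.948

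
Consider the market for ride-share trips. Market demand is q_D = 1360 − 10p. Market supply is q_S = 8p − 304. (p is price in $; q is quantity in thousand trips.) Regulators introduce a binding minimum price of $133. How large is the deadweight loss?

$18503.47 thousand

In inverse form: demand p = 136 − 0.1q, supply p = 38 + 0.125q.
Competitive equilibrium: 136 − 0.1q = 38 + 0.125q → q* = 435.5556, p* = 92.4444.
At the floor p = 133, quantity demanded = (136 − 133)/0.1 = 30.
Sellers' marginal cost at q' = 30: 38 + 0.125·30 = 41.75.
Δq = 435.5556 − 30 = 405.5556; wedge = 133 − 41.75 = 91.25.
The triangle = ½ × 405.5556 × 91.25 = $18503.47 thousand.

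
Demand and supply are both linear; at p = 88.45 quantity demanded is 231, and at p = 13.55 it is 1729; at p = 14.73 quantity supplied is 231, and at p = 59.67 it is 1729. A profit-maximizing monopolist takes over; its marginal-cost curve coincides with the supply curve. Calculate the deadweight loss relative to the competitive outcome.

Demand slope = (13.55 − 88.45)/(1729 − 231) = −0.05, so p = 100 − 0.05q.
Supply slope = (59.67 − 14.73)/(1729 − 231) = 0.03, so p = 7.8 + 0.03q.
Competitive equilibrium: 100 − 0.05q = 7.8 + 0.03q → q* = 1152.5, p* = 42.375.
Marginal revenue: MR = 100 − 0.1q. Set MR = MC: 100 − 0.1q = 7.8 + 0.03q → q_m = 709.23077.
Price p_m = 100 − 0.05·709.23077 = 64.53846; MC(q_m) = 7.8 + 0.03·709.23077 = 29.07692.
Competitive q* = 1152.5, so Δq = 443.26923; wedge = 64.53846 − 29.07692 = 35.46154.
Deadweight loss = ½ × 443.26923 × 35.46154 = 7859.50.

7859.50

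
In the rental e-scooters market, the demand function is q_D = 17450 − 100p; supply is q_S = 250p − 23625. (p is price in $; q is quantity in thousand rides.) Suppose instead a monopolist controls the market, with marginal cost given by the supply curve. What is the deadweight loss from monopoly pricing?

In inverse form: demand p = 174.5 − 0.01q, supply p = 94.5 + 0.004q.
Competitive equilibrium: 174.5 − 0.01q = 94.5 + 0.004q → q* = 5714.285714, p* = 117.357143.
Marginal revenue: MR = 174.5 − 0.02q. Set MR = MC: 174.5 − 0.02q = 94.5 + 0.004q → q_m = 3333.333333.
Price p_m = 174.5 − 0.01·3333.333333 = 141.166667; MC(q_m) = 94.5 + 0.004·3333.333333 = 107.833333.
Competitive q* = 5714.285714, so Δq = 2380.952381; wedge = 141.166667 − 107.833333 = 33.333334.
Welfare loss = ½ × 2380.952381 × 33.333334 = $39682.54 thousand.

$39682.54 thousand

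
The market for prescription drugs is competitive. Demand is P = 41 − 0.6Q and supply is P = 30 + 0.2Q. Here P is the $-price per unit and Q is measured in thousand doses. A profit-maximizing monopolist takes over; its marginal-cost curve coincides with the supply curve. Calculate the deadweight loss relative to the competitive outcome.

$13.89 thousand

Competitive equilibrium: 41 − 0.6Q = 30 + 0.2Q → Q* = 13.75, P* = 32.75.
Marginal revenue: MR = 41 − 1.2Q. Set MR = MC: 41 − 1.2Q = 30 + 0.2Q → Q_m = 7.8571.
Price P_m = 41 − 0.6·7.8571 = 36.2857; MC(Q_m) = 30 + 0.2·7.8571 = 31.5714.
Competitive Q* = 13.75, so ΔQ = 5.8929; wedge = 36.2857 − 31.5714 = 4.7143.
The triangle = ½ × 5.8929 × 4.7143 = $13.89 thousand.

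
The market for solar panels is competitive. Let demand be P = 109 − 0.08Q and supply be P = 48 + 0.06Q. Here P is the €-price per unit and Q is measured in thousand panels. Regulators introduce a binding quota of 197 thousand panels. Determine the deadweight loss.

€3988.92 thousand

Competitive equilibrium: 109 − 0.08Q = 48 + 0.06Q → Q* = 435.7143, P* = 74.1429.
At Q = 197: demand price = 109 − 0.08·197 = 93.24; supply price = 48 + 0.06·197 = 59.82.
ΔQ = 435.7143 − 197 = 238.7143; wedge = 93.24 − 59.82 = 33.42.
Deadweight loss = ½ × 238.7143 × 33.42 = €3988.92 thousand.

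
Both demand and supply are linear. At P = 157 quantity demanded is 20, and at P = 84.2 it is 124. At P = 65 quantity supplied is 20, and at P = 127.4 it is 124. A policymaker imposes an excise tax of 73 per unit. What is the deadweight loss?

2049.62

Demand slope = (84.2 − 157)/(124 − 20) = −0.7, so P = 171 − 0.7Q.
Supply slope = (127.4 − 65)/(124 − 20) = 0.6, so P = 53 + 0.6Q.
Competitive equilibrium: 171 − 0.7Q = 53 + 0.6Q → Q* = 90.76923, P* = 107.46154.
With the tax, the buyer price exceeds the seller price by 73: (171 − 0.7Q) − (53 + 0.6Q) = 73 → Q' = 34.61538.
ΔQ = 90.76923 − 34.61538 = 56.15385; the wedge equals the tax, 73.
Welfare loss = ½ × 56.15385 × 73 = 2049.62.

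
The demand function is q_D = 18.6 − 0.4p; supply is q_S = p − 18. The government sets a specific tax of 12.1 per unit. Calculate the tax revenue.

In inverse form: demand p = 46.5 − 2.5q, supply p = 18 + q.
Competitive equilibrium: 46.5 − 2.5q = 18 + q → q* = 8.1429, p* = 26.1429.
With the tax, the buyer price exceeds the seller price by 12.1: (46.5 − 2.5q) − (18 + q) = 12.1 → q' = 4.6857.
Tax revenue = 12.1 × 4.6857 = 56.70.

56.70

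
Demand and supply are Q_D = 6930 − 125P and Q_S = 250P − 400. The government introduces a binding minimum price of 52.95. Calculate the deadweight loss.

104604.63

In inverse form: demand P = 55.44 − 0.008Q, supply P = 1.6 + 0.004Q.
Competitive equilibrium: 55.44 − 0.008Q = 1.6 + 0.004Q → Q* = 4486.6667, P* = 19.5467.
At the floor P = 52.95, quantity demanded = (55.44 − 52.95)/0.008 = 311.25.
Sellers' marginal cost at Q' = 311.25: 1.6 + 0.004·311.25 = 2.845.
ΔQ = 4486.6667 − 311.25 = 4175.4167; wedge = 52.95 − 2.845 = 50.105.
DWL = ½ × 4175.4167 × 50.105 = 104604.63.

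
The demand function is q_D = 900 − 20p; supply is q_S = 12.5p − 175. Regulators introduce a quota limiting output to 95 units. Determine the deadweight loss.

1337.78

In inverse form: demand p = 45 − 0.05q, supply p = 14 + 0.08q.
Competitive equilibrium: 45 − 0.05q = 14 + 0.08q → q* = 238.4615, p* = 33.0769.
At q = 95: demand price = 45 − 0.05·95 = 40.25; supply price = 14 + 0.08·95 = 21.6.
Δq = 238.4615 − 95 = 143.4615; wedge = 40.25 − 21.6 = 18.65.
Welfare loss = ½ × 143.4615 × 18.65 = 1337.78.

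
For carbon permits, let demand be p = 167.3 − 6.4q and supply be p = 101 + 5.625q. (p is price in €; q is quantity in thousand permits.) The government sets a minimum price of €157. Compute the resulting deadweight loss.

Competitive equilibrium: 167.3 − 6.4q = 101 + 5.625q → q* = 5.5135, p* = 132.0135.
At the floor p = 157, quantity demanded = (167.3 − 157)/6.4 = 1.6094.
Sellers' marginal cost at q' = 1.6094: 101 + 5.625·1.6094 = 110.0529.
Δq = 5.5135 − 1.6094 = 3.9041; wedge = 157 − 110.0529 = 46.9471.
Deadweight loss = ½ × 3.9041 × 46.9471 = €91.64 thousand.

€91.64 thousand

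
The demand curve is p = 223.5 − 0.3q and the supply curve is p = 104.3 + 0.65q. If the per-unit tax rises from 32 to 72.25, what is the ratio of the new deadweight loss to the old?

5.098

Competitive equilibrium: 223.5 − 0.3q = 104.3 + 0.65q → q* = 125.4737, p* = 185.8579.
For a per-unit tax t: Δq = t/0.95, so DWL = ½·t·(t/0.95) = t²/1.9.
At t = 32: DWL = 538.947. At t = 72.25: DWL = 2747.401.
Ratio = (72.25/32)² = 5.098.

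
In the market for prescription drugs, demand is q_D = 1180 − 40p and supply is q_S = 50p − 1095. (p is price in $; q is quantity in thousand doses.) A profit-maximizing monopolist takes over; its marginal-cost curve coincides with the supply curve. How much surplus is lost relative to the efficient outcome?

$81.86 thousand

In inverse form: demand p = 29.5 − 0.025q, supply p = 21.9 + 0.02q.
Competitive equilibrium: 29.5 − 0.025q = 21.9 + 0.02q → q* = 168.8889, p* = 25.2778.
Marginal revenue: MR = 29.5 − 0.05q. Set MR = MC: 29.5 − 0.05q = 21.9 + 0.02q → q_m = 108.5714.
Price p_m = 29.5 − 0.025·108.5714 = 26.7857; MC(q_m) = 21.9 + 0.02·108.5714 = 24.0714.
Competitive q* = 168.8889, so Δq = 60.3175; wedge = 26.7857 − 24.0714 = 2.7143.
DWL = ½ × 60.3175 × 2.7143 = $81.86 thousand.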